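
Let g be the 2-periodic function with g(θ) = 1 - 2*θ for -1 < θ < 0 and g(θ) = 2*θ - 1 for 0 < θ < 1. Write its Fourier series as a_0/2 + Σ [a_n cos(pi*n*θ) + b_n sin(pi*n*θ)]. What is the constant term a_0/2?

a_0 = ∫_{-1}^{1} g(θ) dθ = 2.
So the constant term a_0/2 = 1.

1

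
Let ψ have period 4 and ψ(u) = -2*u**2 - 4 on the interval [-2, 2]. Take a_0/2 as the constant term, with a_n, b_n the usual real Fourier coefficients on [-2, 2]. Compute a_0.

a_0 = 1/2 ∫_{-2}^{2} ψ(u) du = 1/2 · (-80/3) = -40/3.

-40/3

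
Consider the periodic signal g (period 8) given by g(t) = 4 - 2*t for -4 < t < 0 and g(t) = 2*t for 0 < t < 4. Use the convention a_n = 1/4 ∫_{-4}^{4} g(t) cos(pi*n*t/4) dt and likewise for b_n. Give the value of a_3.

a_3 = 1/4 ∫_{-4}^{4} g(t) cos(3*pi*t/4) dt.
Split the integral at the breakpoints.
Integrating by parts (boundary term plus one more integral), an antiderivative of (4 - 2*t) cos(3*pi*t/4) is -8*t*sin(3*pi*t/4)/(3*pi) + 16*sin(3*pi*t/4)/(3*pi) - 32*cos(3*pi*t/4)/(9*pi**2); evaluating from -4 to 0: ∫_{-4}^{0} (4 - 2*t) cos(3*pi*t/4) dt = (-32/(9*pi**2)) - (32/(9*pi**2)) = -64/(9*pi**2).
Integrating by parts (boundary term plus one more integral), an antiderivative of (2*t) cos(3*pi*t/4) is 8*t*sin(3*pi*t/4)/(3*pi) + 32*cos(3*pi*t/4)/(9*pi**2); evaluating from 0 to 4: ∫_{0}^{4} (2*t) cos(3*pi*t/4) dt = (-32/(9*pi**2)) - (32/(9*pi**2)) = -64/(9*pi**2).
Summing the pieces and multiplying by (1/4) gives a_3 = -32/(9*pi**2).

-32/(9*pi**2)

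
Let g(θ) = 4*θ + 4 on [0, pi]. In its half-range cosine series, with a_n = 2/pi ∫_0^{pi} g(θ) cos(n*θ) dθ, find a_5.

-16/(25*pi)

a_5 = 2/pi ∫_0^{pi} (4*θ + 4) cos(5*θ) dθ.
Integrating by parts (boundary term plus one more integral), an antiderivative of (4*θ + 4) cos(5*θ) is 4*θ*sin(5*θ)/5 + 4*sin(5*θ)/5 + 4*cos(5*θ)/25; evaluating from 0 to pi: ∫_{0}^{pi} (4*θ + 4) cos(5*θ) dθ = (-4/25) - (4/25) = -8/25.
Hence a_5 = (2/pi)·(-8/25) = -16/(25*pi).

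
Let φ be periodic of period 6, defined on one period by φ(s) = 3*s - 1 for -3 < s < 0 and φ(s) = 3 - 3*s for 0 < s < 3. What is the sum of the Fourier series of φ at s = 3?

-8

s = 3 differs from s = -3 by 1 full period(s), and the series is 6-periodic.
At s = -3 the one-sided limits are φ(-3^-) = -6 and φ(-3^+) = -10.
By Dirichlet's theorem the series converges to their average, [(-6) + (-10)]/2 = -8.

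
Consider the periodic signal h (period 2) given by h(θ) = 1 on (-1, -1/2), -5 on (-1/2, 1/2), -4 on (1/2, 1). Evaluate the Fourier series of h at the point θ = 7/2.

-2

θ = 7/2 differs from θ = -1/2 by 2 full period(s), and the series is 2-periodic.
At θ = -1/2 the one-sided limits are h(-1/2^-) = 1 and h(-1/2^+) = -5.
By Dirichlet's theorem the series converges to their average, [(1) + (-5)]/2 = -2.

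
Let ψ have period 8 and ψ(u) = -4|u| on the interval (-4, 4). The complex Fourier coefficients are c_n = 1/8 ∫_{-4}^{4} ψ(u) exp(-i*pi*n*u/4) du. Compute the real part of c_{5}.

Since ψ is real-valued, Re(c_{5}) = 1/8 ∫_{-4}^{4} ψ(u) cos(5*pi*u/4) du = a_{5}/2.
ψ is even and cos(5*pi*u/4) is even, so the integrand is even: ∫_{-4}^{4} ψ(u) cos(5*pi*u/4) du = 2∫_0^{4} ψ(u) cos(5*pi*u/4) du.
Integrating by parts (boundary term plus one more integral), an antiderivative of (-4*u) cos(5*pi*u/4) is -16*u*sin(5*pi*u/4)/(5*pi) - 64*cos(5*pi*u/4)/(25*pi**2); evaluating from 0 to 4: ∫_{0}^{4} (-4*u) cos(5*pi*u/4) du = (64/(25*pi**2)) - (-64/(25*pi**2)) = 128/(25*pi**2).
So ∫_{-4}^{4} ψ(u) cos(5*pi*u/4) du = 256/(25*pi**2).
Hence Re(c_{5}) = (1/8)·(256/(25*pi**2)) = 32/(25*pi**2).

32/(25*pi**2)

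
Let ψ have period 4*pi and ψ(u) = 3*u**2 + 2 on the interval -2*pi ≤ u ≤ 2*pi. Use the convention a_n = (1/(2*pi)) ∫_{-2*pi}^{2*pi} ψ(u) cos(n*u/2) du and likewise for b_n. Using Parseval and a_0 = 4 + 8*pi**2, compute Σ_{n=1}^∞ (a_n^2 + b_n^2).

128*pi**4/5

Parseval: a_0^2/2 + Σ_{n≥1} (a_n^2+b_n^2) = (1/(2*pi)) ∫_{-2*pi}^{2*pi} ψ(u)^2 du = 8 + 32*pi**2 + 288*pi**4/5.
Subtract a_0^2/2 = 8*(1 + 2*pi**2)**2: Σ (a_n^2+b_n^2) = 128*pi**4/5.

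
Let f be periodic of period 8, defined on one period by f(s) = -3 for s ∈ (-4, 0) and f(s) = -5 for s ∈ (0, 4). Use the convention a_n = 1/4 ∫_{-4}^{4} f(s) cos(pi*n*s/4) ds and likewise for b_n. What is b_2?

b_2 = 1/4 ∫_{-4}^{4} f(s) sin(pi*s/2) ds.
Split the integral at the breakpoints.
Directly, an antiderivative of (-3) sin(pi*s/2) is 6*cos(pi*s/2)/pi; evaluating from -4 to 0: ∫_{-4}^{0} (-3) sin(pi*s/2) ds = (6/pi) - (6/pi) = 0.
Directly, an antiderivative of (-5) sin(pi*s/2) is 10*cos(pi*s/2)/pi; evaluating from 0 to 4: ∫_{0}^{4} (-5) sin(pi*s/2) ds = (10/pi) - (10/pi) = 0.
Summing the pieces and multiplying by (1/4) gives b_2 = 0.

0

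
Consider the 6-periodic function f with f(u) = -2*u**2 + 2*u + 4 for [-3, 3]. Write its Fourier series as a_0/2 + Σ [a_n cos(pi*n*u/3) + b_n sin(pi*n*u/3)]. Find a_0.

a_0 = 1/3 ∫_{-3}^{3} f(u) du = 1/3 · (-12) = -4.

-4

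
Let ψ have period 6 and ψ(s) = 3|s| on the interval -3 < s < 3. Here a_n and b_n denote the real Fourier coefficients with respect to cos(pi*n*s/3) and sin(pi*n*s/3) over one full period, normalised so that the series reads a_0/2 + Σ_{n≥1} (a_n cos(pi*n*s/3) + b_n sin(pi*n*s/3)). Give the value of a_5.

a_5 = 1/3 ∫_{-3}^{3} ψ(s) cos(5*pi*s/3) ds.
ψ is even and cos(5*pi*s/3) is even, so the integrand is even and a_5 = 2/3 ∫_0^{3} ψ(s) cos(5*pi*s/3) ds.
Integrating by parts (boundary term plus one more integral), an antiderivative of (3*s) cos(5*pi*s/3) is 9*s*sin(5*pi*s/3)/(5*pi) + 27*cos(5*pi*s/3)/(25*pi**2); evaluating from 0 to 3: ∫_{0}^{3} (3*s) cos(5*pi*s/3) ds = (-27/(25*pi**2)) - (27/(25*pi**2)) = -54/(25*pi**2).
Hence a_5 = (2/3)·(-54/(25*pi**2)) = -36/(25*pi**2).

-36/(25*pi**2)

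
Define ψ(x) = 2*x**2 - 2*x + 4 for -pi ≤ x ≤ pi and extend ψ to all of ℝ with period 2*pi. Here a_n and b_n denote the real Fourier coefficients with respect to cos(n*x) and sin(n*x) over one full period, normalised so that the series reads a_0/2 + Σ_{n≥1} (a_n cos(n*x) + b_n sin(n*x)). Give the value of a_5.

a_5 = 1/pi ∫_{-pi}^{pi} ψ(x) cos(5*x) dx.
Integrating by parts twice (tabular method), an antiderivative of (2*x**2 - 2*x + 4) cos(5*x) is 2*x**2*sin(5*x)/5 - 2*x*sin(5*x)/5 + 4*x*cos(5*x)/25 + 96*sin(5*x)/125 - 2*cos(5*x)/25; evaluating from -pi to pi: ∫_{-pi}^{pi} (2*x**2 - 2*x + 4) cos(5*x) dx = (2/25 - 4*pi/25) - (2/25 + 4*pi/25) = -8*pi/25.
Hence a_5 = (1/pi)·(-8*pi/25) = -8/25.

-8/25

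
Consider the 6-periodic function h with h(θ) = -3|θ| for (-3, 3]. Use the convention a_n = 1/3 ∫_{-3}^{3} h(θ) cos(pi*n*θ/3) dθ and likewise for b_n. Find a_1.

36/pi**2

a_1 = 1/3 ∫_{-3}^{3} h(θ) cos(pi*θ/3) dθ.
h is even and cos(pi*θ/3) is even, so the integrand is even and a_1 = 2/3 ∫_0^{3} h(θ) cos(pi*θ/3) dθ.
Integrating by parts (boundary term plus one more integral), an antiderivative of (-3*θ) cos(pi*θ/3) is -9*θ*sin(pi*θ/3)/pi - 27*cos(pi*θ/3)/pi**2; evaluating from 0 to 3: ∫_{0}^{3} (-3*θ) cos(pi*θ/3) dθ = (27/pi**2) - (-27/pi**2) = 54/pi**2.
Hence a_1 = (2/3)·(54/pi**2) = 36/pi**2.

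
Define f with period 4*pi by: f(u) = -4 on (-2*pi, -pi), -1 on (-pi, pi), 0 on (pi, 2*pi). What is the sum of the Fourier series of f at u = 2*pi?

-2

At u = 2*pi the one-sided limits are f(2*pi^-) = 0 and f(2*pi^+) = -4.
By Dirichlet's theorem the series converges to their average, [(0) + (-4)]/2 = -2.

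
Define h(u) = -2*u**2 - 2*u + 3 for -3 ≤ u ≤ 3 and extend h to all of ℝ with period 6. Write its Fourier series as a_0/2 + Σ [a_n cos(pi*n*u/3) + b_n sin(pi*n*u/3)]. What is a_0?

a_0 = 1/3 ∫_{-3}^{3} h(u) du = 1/3 · (-18) = -6.

-6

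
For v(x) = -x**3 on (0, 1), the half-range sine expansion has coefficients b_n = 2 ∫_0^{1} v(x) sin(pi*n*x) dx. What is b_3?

b_3 = 2 ∫_0^{1} (-x**3) sin(3*pi*x) dx.
Integrating by parts three times (tabular method), an antiderivative of (-x**3) sin(3*pi*x) is x**3*cos(3*pi*x)/(3*pi) - x**2*sin(3*pi*x)/(3*pi**2) - 2*x*cos(3*pi*x)/(9*pi**3) + 2*sin(3*pi*x)/(27*pi**4); evaluating from 0 to 1: ∫_{0}^{1} (-x**3) sin(3*pi*x) dx = ((2 - 3*pi**2)/(9*pi**3)) - (0) = (2 - 3*pi**2)/(9*pi**3).
Hence b_3 = 2·((2 - 3*pi**2)/(9*pi**3)) = 2*(2 - 3*pi**2)/(9*pi**3).

2*(2 - 3*pi**2)/(9*pi**3)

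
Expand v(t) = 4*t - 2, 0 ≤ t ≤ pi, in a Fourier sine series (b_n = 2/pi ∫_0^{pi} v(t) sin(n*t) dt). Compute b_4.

b_4 = 2/pi ∫_0^{pi} (4*t - 2) sin(4*t) dt.
Integrating by parts (boundary term plus one more integral), an antiderivative of (4*t - 2) sin(4*t) is -t*cos(4*t) + sin(4*t)/4 + cos(4*t)/2; evaluating from 0 to pi: ∫_{0}^{pi} (4*t - 2) sin(4*t) dt = (1/2 - pi) - (1/2) = -pi.
Hence b_4 = (2/pi)·(-pi) = -2.

-2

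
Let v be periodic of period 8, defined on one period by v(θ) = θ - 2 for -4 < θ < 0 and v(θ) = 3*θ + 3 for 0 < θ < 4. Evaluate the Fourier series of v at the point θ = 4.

At θ = 4 the one-sided limits are v(4^-) = 15 and v(4^+) = -6.
By Dirichlet's theorem the series converges to their average, [(15) + (-6)]/2 = 9/2.

9/2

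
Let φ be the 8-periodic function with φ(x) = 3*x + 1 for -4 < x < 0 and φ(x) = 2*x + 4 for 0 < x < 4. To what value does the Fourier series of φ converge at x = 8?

x = 8 differs from x = 0 by 1 full period(s), and the series is 8-periodic.
At x = 0 the one-sided limits are φ(0^-) = 1 and φ(0^+) = 4.
By Dirichlet's theorem the series converges to their average, [(1) + (4)]/2 = 5/2.

5/2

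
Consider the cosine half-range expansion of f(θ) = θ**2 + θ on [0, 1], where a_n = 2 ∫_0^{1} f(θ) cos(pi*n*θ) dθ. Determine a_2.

a_2 = 2 ∫_0^{1} (θ**2 + θ) cos(2*pi*θ) dθ.
Integrating by parts twice (tabular method), an antiderivative of (θ**2 + θ) cos(2*pi*θ) is θ**2*sin(2*pi*θ)/(2*pi) + θ*sin(2*pi*θ)/(2*pi) + θ*cos(2*pi*θ)/(2*pi**2) - sin(2*pi*θ)/(4*pi**3) + cos(2*pi*θ)/(4*pi**2); evaluating from 0 to 1: ∫_{0}^{1} (θ**2 + θ) cos(2*pi*θ) dθ = (3/(4*pi**2)) - (1/(4*pi**2)) = 1/(2*pi**2).
Hence a_2 = 2·(1/(2*pi**2)) = pi**(-2).

pi**(-2)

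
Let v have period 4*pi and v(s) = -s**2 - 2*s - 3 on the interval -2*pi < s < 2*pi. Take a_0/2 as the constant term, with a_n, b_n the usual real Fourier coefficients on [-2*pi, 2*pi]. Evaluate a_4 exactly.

a_4 = (1/(2*pi)) ∫_{-2*pi}^{2*pi} v(s) cos(2*s) ds.
Integrating by parts twice (tabular method), an antiderivative of (-s**2 - 2*s - 3) cos(2*s) is -s**2*sin(2*s)/2 - s*sin(2*s) - s*cos(2*s)/2 - 5*sin(2*s)/4 - cos(2*s)/2; evaluating from -2*pi to 2*pi: ∫_{-2*pi}^{2*pi} (-s**2 - 2*s - 3) cos(2*s) ds = (-pi - 1/2) - (-1/2 + pi) = -2*pi.
Hence a_4 = (1/(2*pi))·(-2*pi) = -1.

-1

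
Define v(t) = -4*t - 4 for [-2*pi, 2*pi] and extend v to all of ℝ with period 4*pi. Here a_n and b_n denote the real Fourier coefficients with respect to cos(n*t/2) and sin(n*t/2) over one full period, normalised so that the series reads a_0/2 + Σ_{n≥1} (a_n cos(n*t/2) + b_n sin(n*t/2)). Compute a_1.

a_1 = (1/(2*pi)) ∫_{-2*pi}^{2*pi} v(t) cos(t/2) dt.
Integrating by parts (boundary term plus one more integral), an antiderivative of (-4*t - 4) cos(t/2) is -8*t*sin(t/2) - 8*sin(t/2) - 16*cos(t/2); evaluating from -2*pi to 2*pi: ∫_{-2*pi}^{2*pi} (-4*t - 4) cos(t/2) dt = (16) - (16) = 0.
Hence a_1 = (1/(2*pi))·(0) = 0.

0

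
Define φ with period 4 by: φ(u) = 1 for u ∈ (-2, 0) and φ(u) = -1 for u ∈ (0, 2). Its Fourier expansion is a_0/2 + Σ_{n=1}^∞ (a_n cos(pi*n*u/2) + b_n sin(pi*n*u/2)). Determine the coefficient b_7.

-4/(7*pi)

b_7 = 1/2 ∫_{-2}^{2} φ(u) sin(7*pi*u/2) du.
φ is odd and sin(7*pi*u/2) is odd, so the integrand is even and b_7 = ∫_0^{2} φ(u) sin(7*pi*u/2) du.
Directly, an antiderivative of (-1) sin(7*pi*u/2) is 2*cos(7*pi*u/2)/(7*pi); evaluating from 0 to 2: ∫_{0}^{2} (-1) sin(7*pi*u/2) du = (-2/(7*pi)) - (2/(7*pi)) = -4/(7*pi).
Hence b_7 = -4/(7*pi).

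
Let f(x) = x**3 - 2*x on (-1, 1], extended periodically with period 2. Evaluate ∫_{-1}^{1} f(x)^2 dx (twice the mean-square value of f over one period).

142/105

∫_{-1}^{1} f(x)^2 dx = 142/105.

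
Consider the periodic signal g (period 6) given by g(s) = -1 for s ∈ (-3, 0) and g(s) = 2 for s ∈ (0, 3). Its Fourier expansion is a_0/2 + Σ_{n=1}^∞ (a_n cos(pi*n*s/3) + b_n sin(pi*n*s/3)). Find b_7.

6/(7*pi)

b_7 = 1/3 ∫_{-3}^{3} g(s) sin(7*pi*s/3) ds.
Split the integral at the breakpoints.
Directly, an antiderivative of (-1) sin(7*pi*s/3) is 3*cos(7*pi*s/3)/(7*pi); evaluating from -3 to 0: ∫_{-3}^{0} (-1) sin(7*pi*s/3) ds = (3/(7*pi)) - (-3/(7*pi)) = 6/(7*pi).
Directly, an antiderivative of (2) sin(7*pi*s/3) is -6*cos(7*pi*s/3)/(7*pi); evaluating from 0 to 3: ∫_{0}^{3} (2) sin(7*pi*s/3) ds = (6/(7*pi)) - (-6/(7*pi)) = 12/(7*pi).
Summing the pieces and multiplying by (1/3) gives b_7 = 6/(7*pi).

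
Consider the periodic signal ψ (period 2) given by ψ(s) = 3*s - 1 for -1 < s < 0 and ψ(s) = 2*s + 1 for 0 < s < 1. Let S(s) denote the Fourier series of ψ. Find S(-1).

At s = -1 the one-sided limits are ψ(-1^-) = 3 and ψ(-1^+) = -4.
By Dirichlet's theorem the series converges to their average, [(3) + (-4)]/2 = -1/2.

-1/2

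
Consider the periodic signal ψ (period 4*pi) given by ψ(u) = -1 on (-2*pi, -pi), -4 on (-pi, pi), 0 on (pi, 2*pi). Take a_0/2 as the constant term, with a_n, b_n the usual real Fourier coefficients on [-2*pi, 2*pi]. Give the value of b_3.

b_3 = (1/(2*pi)) ∫_{-2*pi}^{2*pi} ψ(u) sin(3*u/2) du.
Split the integral at the breakpoints.
Directly, an antiderivative of (-1) sin(3*u/2) is 2*cos(3*u/2)/3; evaluating from -2*pi to -pi: ∫_{-2*pi}^{-pi} (-1) sin(3*u/2) du = (0) - (-2/3) = 2/3.
Directly, an antiderivative of (-4) sin(3*u/2) is 8*cos(3*u/2)/3; evaluating from -pi to pi: ∫_{-pi}^{pi} (-4) sin(3*u/2) du = (0) - (0) = 0.
∫_{pi}^{2*pi} (0) sin(3*u/2) du = 0.
Summing the pieces and multiplying by (1/(2*pi)) gives b_3 = 1/(3*pi).

1/(3*pi)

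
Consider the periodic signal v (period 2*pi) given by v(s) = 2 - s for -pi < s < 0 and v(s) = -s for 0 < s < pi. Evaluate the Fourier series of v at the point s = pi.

At s = pi the one-sided limits are v(pi^-) = -pi and v(pi^+) = 2 + pi.
By Dirichlet's theorem the series converges to their average, [(-pi) + (2 + pi)]/2 = 1.

1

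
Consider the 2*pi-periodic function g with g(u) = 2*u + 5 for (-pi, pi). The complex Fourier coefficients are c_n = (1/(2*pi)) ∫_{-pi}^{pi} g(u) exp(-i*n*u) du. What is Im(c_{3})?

Since g is real-valued, Im(c_{3}) = -(1/(2*pi)) ∫_{-pi}^{pi} g(u) sin(3*u) du = -b_{3}/2.
Integrating by parts (boundary term plus one more integral), an antiderivative of (2*u + 5) sin(3*u) is -2*u*cos(3*u)/3 + 2*sin(3*u)/9 - 5*cos(3*u)/3; evaluating from -pi to pi: ∫_{-pi}^{pi} (2*u + 5) sin(3*u) du = (5/3 + 2*pi/3) - (5/3 - 2*pi/3) = 4*pi/3.
Hence Im(c_{3}) = (-1/(2*pi))·(4*pi/3) = -2/3.

-2/3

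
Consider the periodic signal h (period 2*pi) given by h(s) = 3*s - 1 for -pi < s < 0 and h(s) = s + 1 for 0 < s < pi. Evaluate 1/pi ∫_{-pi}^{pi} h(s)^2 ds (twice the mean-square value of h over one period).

1/pi ∫_{-pi}^{pi} h(s)^2 ds = 1/pi · (2*pi*(3 + 6*pi + 5*pi**2)/3) = 2 + 4*pi + 10*pi**2/3.

2 + 4*pi + 10*pi**2/3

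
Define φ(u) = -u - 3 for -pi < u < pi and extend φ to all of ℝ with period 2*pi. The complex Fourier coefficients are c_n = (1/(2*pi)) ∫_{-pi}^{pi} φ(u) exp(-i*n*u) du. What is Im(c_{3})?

1/3

Since φ is real-valued, Im(c_{3}) = -(1/(2*pi)) ∫_{-pi}^{pi} φ(u) sin(3*u) du = -b_{3}/2.
Integrating by parts (boundary term plus one more integral), an antiderivative of (-u - 3) sin(3*u) is u*cos(3*u)/3 - sin(3*u)/9 + cos(3*u); evaluating from -pi to pi: ∫_{-pi}^{pi} (-u - 3) sin(3*u) du = (-pi/3 - 1) - (-1 + pi/3) = -2*pi/3.
Hence Im(c_{3}) = (-1/(2*pi))·(-2*pi/3) = 1/3.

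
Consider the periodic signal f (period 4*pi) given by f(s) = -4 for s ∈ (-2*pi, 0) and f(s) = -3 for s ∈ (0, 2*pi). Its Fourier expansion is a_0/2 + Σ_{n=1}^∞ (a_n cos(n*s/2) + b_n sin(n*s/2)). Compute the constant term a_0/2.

a_0 = (1/(2*pi)) ∫_{-2*pi}^{2*pi} f(s) ds = (1/(2*pi)) · (-14*pi) = -7.
So the constant term a_0/2 = -7/2.

-7/2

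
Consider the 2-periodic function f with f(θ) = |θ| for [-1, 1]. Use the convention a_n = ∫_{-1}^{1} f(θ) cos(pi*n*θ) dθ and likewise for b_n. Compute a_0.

1

a_0 = ∫_{-1}^{1} f(θ) dθ = 1.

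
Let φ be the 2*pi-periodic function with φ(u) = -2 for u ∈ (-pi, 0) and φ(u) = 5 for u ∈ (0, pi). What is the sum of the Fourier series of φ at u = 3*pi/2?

u = 3*pi/2 differs from u = -pi/2 by 1 full period(s), and the series is 2*pi-periodic.
φ is continuous at u = -pi/2 with value -2, so the series converges to -2 there.

-2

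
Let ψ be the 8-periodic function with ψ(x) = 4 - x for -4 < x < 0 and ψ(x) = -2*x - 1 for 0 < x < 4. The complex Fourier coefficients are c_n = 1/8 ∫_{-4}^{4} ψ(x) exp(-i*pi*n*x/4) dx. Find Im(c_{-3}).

-11/(3*pi)

Since ψ is real-valued, Im(c_{-3}) = -1/8 ∫_{-4}^{4} ψ(x) sin(-3*pi*x/4) dx = b_{3}/2.
Split the integral at the breakpoints.
Integrating by parts (boundary term plus one more integral), an antiderivative of (4 - x) sin(-3*pi*x/4) is -4*x*cos(3*pi*x/4)/(3*pi) + 16*sin(3*pi*x/4)/(9*pi**2) + 16*cos(3*pi*x/4)/(3*pi); evaluating from -4 to 0: ∫_{-4}^{0} (4 - x) sin(-3*pi*x/4) dx = (16/(3*pi)) - (-32/(3*pi)) = 16/pi.
Integrating by parts (boundary term plus one more integral), an antiderivative of (-2*x - 1) sin(-3*pi*x/4) is -8*x*cos(3*pi*x/4)/(3*pi) + 32*sin(3*pi*x/4)/(9*pi**2) - 4*cos(3*pi*x/4)/(3*pi); evaluating from 0 to 4: ∫_{0}^{4} (-2*x - 1) sin(-3*pi*x/4) dx = (12/pi) - (-4/(3*pi)) = 40/(3*pi).
So ∫_{-4}^{4} ψ(x) sin(-3*pi*x/4) dx = 88/(3*pi).
Hence Im(c_{-3}) = (-1/8)·(88/(3*pi)) = -11/(3*pi).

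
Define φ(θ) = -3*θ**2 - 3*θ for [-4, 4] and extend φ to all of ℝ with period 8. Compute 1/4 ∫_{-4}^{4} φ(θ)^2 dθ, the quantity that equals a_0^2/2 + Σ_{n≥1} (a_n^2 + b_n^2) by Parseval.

1/4 ∫_{-4}^{4} φ(θ)^2 dθ = 1/4 · (20352/5) = 5088/5.

5088/5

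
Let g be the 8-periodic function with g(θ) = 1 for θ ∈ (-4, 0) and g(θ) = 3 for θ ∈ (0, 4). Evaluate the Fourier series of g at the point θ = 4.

At θ = 4 the one-sided limits are g(4^-) = 3 and g(4^+) = 1.
By Dirichlet's theorem the series converges to their average, [(3) + (1)]/2 = 2.

2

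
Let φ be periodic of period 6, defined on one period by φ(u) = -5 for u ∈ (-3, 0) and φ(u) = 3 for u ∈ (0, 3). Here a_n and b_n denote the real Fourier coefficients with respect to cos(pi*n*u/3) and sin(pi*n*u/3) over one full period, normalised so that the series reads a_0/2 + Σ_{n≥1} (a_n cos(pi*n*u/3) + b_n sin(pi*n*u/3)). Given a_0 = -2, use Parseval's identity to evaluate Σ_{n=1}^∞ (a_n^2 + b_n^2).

Parseval: a_0^2/2 + Σ_{n≥1} (a_n^2+b_n^2) = 1/3 ∫_{-3}^{3} φ(u)^2 du = 34.
Subtract a_0^2/2 = 2: Σ (a_n^2+b_n^2) = 32.

32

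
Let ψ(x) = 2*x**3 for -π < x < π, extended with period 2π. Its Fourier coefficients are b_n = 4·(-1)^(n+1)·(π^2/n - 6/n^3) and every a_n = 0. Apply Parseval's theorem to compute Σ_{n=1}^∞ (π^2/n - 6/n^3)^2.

pi**6/14

Parseval: Σ b_n^2 = (1/π) ∫_{-π}^{π} ψ(x)^2 dx = 8*pi**6/7.
b_n^2 = 16·(π^2/n - 6/n^3)^2, so the sum equals (8*pi**6/7)/16 = pi**6/14.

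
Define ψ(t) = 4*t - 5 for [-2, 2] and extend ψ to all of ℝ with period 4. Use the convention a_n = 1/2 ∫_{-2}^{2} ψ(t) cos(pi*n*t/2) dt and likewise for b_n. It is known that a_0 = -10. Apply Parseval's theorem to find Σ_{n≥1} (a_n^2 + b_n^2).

128/3

Parseval: a_0^2/2 + Σ_{n≥1} (a_n^2+b_n^2) = 1/2 ∫_{-2}^{2} ψ(t)^2 dt = 278/3.
Subtract a_0^2/2 = 50: Σ (a_n^2+b_n^2) = 128/3.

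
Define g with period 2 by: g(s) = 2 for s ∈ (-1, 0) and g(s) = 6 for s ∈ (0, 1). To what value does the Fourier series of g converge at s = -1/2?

g is continuous at s = -1/2 with value 2, so the series converges to 2 there.

2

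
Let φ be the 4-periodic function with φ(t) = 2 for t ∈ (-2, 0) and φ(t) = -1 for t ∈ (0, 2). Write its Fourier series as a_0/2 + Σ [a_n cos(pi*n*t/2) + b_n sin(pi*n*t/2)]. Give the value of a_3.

0

a_3 = 1/2 ∫_{-2}^{2} φ(t) cos(3*pi*t/2) dt.
Split the integral at the breakpoints.
Directly, an antiderivative of (2) cos(3*pi*t/2) is 4*sin(3*pi*t/2)/(3*pi); evaluating from -2 to 0: ∫_{-2}^{0} (2) cos(3*pi*t/2) dt = (0) - (0) = 0.
Directly, an antiderivative of (-1) cos(3*pi*t/2) is -2*sin(3*pi*t/2)/(3*pi); evaluating from 0 to 2: ∫_{0}^{2} (-1) cos(3*pi*t/2) dt = (0) - (0) = 0.
Summing the pieces and multiplying by (1/2) gives a_3 = 0.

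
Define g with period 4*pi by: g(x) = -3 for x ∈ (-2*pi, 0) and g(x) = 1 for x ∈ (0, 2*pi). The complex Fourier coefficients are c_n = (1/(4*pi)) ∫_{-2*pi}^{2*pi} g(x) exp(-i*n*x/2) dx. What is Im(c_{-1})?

Since g is real-valued, Im(c_{-1}) = -(1/(4*pi)) ∫_{-2*pi}^{2*pi} g(x) sin(-x/2) dx = b_{1}/2.
Split the integral at the breakpoints.
Directly, an antiderivative of (-3) sin(-x/2) is -6*cos(x/2); evaluating from -2*pi to 0: ∫_{-2*pi}^{0} (-3) sin(-x/2) dx = (-6) - (6) = -12.
Directly, an antiderivative of (1) sin(-x/2) is 2*cos(x/2); evaluating from 0 to 2*pi: ∫_{0}^{2*pi} (1) sin(-x/2) dx = (-2) - (2) = -4.
So ∫_{-2*pi}^{2*pi} g(x) sin(-x/2) dx = -16.
Hence Im(c_{-1}) = (-1/(4*pi))·(-16) = 4/pi.

4/pi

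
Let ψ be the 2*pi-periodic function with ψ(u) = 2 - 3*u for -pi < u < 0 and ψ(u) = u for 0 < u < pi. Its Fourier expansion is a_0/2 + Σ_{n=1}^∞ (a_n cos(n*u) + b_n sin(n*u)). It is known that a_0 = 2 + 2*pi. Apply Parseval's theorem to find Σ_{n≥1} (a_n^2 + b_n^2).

Parseval: a_0^2/2 + Σ_{n≥1} (a_n^2+b_n^2) = 1/pi ∫_{-pi}^{pi} ψ(u)^2 du = 4 + 6*pi + 10*pi**2/3.
Subtract a_0^2/2 = 2*(1 + pi)**2: Σ (a_n^2+b_n^2) = 2 + 2*pi + 4*pi**2/3.

2 + 2*pi + 4*pi**2/3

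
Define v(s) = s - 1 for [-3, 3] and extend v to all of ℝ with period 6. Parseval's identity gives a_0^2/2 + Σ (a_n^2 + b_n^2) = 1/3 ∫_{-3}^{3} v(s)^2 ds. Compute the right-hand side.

1/3 ∫_{-3}^{3} v(s)^2 ds = 1/3 · (24) = 8.

8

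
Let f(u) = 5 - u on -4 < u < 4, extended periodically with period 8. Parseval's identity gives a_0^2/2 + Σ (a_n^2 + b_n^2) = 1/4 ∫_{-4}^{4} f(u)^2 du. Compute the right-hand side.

182/3

1/4 ∫_{-4}^{4} f(u)^2 du = 1/4 · (728/3) = 182/3.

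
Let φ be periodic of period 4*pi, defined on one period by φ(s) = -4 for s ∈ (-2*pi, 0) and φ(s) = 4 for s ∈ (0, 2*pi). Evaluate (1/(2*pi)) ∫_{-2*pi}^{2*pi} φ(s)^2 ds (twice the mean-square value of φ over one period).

(1/(2*pi)) ∫_{-2*pi}^{2*pi} φ(s)^2 ds = (1/(2*pi)) · (64*pi) = 32.

32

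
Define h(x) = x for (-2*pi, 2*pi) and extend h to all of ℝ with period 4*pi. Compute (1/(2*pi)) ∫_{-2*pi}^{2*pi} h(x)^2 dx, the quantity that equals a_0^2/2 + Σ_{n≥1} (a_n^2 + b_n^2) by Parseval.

(1/(2*pi)) ∫_{-2*pi}^{2*pi} h(x)^2 dx = (1/(2*pi)) · (16*pi**3/3) = 8*pi**2/3.

8*pi**2/3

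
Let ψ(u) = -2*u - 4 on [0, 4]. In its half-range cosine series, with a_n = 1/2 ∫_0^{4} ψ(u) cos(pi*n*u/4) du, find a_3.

a_3 = 1/2 ∫_0^{4} (-2*u - 4) cos(3*pi*u/4) du.
Integrating by parts (boundary term plus one more integral), an antiderivative of (-2*u - 4) cos(3*pi*u/4) is -8*u*sin(3*pi*u/4)/(3*pi) - 16*sin(3*pi*u/4)/(3*pi) - 32*cos(3*pi*u/4)/(9*pi**2); evaluating from 0 to 4: ∫_{0}^{4} (-2*u - 4) cos(3*pi*u/4) du = (32/(9*pi**2)) - (-32/(9*pi**2)) = 64/(9*pi**2).
Hence a_3 = (1/2)·(64/(9*pi**2)) = 32/(9*pi**2).

32/(9*pi**2)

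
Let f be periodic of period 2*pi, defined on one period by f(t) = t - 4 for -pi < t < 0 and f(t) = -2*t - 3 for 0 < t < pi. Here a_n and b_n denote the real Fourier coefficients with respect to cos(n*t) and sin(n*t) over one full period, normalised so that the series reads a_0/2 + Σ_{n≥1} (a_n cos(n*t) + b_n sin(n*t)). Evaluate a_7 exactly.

a_7 = 1/pi ∫_{-pi}^{pi} f(t) cos(7*t) dt.
Split the integral at the breakpoints.
Integrating by parts (boundary term plus one more integral), an antiderivative of (t - 4) cos(7*t) is t*sin(7*t)/7 - 4*sin(7*t)/7 + cos(7*t)/49; evaluating from -pi to 0: ∫_{-pi}^{0} (t - 4) cos(7*t) dt = (1/49) - (-1/49) = 2/49.
Integrating by parts (boundary term plus one more integral), an antiderivative of (-2*t - 3) cos(7*t) is -2*t*sin(7*t)/7 - 3*sin(7*t)/7 - 2*cos(7*t)/49; evaluating from 0 to pi: ∫_{0}^{pi} (-2*t - 3) cos(7*t) dt = (2/49) - (-2/49) = 4/49.
Summing the pieces and multiplying by (1/pi) gives a_7 = 6/(49*pi).

6/(49*pi)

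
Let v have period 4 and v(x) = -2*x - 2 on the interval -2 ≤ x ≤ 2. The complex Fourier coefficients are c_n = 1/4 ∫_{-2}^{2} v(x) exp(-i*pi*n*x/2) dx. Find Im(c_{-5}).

-4/(5*pi)

Since v is real-valued, Im(c_{-5}) = -1/4 ∫_{-2}^{2} v(x) sin(-5*pi*x/2) dx = b_{5}/2.
Integrating by parts (boundary term plus one more integral), an antiderivative of (-2*x - 2) sin(-5*pi*x/2) is -4*x*cos(5*pi*x/2)/(5*pi) + 8*sin(5*pi*x/2)/(25*pi**2) - 4*cos(5*pi*x/2)/(5*pi); evaluating from -2 to 2: ∫_{-2}^{2} (-2*x - 2) sin(-5*pi*x/2) dx = (12/(5*pi)) - (-4/(5*pi)) = 16/(5*pi).
Hence Im(c_{-5}) = (-1/4)·(16/(5*pi)) = -4/(5*pi).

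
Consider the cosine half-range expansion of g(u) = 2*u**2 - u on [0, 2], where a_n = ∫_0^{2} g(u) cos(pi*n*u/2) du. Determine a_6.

8/(9*pi**2)

a_6 = ∫_0^{2} (2*u**2 - u) cos(3*pi*u) du.
Integrating by parts twice (tabular method), an antiderivative of (2*u**2 - u) cos(3*pi*u) is 2*u**2*sin(3*pi*u)/(3*pi) - u*sin(3*pi*u)/(3*pi) + 4*u*cos(3*pi*u)/(9*pi**2) - 4*sin(3*pi*u)/(27*pi**3) - cos(3*pi*u)/(9*pi**2); evaluating from 0 to 2: ∫_{0}^{2} (2*u**2 - u) cos(3*pi*u) du = (7/(9*pi**2)) - (-1/(9*pi**2)) = 8/(9*pi**2).
Hence a_6 = 8/(9*pi**2).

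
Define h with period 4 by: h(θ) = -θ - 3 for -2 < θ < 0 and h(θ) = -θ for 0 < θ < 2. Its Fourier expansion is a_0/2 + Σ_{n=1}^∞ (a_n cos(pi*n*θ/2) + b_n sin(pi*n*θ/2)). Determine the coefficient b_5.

2/(5*pi)

b_5 = 1/2 ∫_{-2}^{2} h(θ) sin(5*pi*θ/2) dθ.
Split the integral at the breakpoints.
Integrating by parts (boundary term plus one more integral), an antiderivative of (-θ - 3) sin(5*pi*θ/2) is 2*θ*cos(5*pi*θ/2)/(5*pi) - 4*sin(5*pi*θ/2)/(25*pi**2) + 6*cos(5*pi*θ/2)/(5*pi); evaluating from -2 to 0: ∫_{-2}^{0} (-θ - 3) sin(5*pi*θ/2) dθ = (6/(5*pi)) - (-2/(5*pi)) = 8/(5*pi).
Integrating by parts (boundary term plus one more integral), an antiderivative of (-θ) sin(5*pi*θ/2) is 2*θ*cos(5*pi*θ/2)/(5*pi) - 4*sin(5*pi*θ/2)/(25*pi**2); evaluating from 0 to 2: ∫_{0}^{2} (-θ) sin(5*pi*θ/2) dθ = (-4/(5*pi)) - (0) = -4/(5*pi).
Summing the pieces and multiplying by (1/2) gives b_5 = 2/(5*pi).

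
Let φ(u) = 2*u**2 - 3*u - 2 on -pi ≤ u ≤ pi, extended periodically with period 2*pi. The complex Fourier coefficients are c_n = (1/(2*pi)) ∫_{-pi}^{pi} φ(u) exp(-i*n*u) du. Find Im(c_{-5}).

-3/5

Since φ is real-valued, Im(c_{-5}) = -(1/(2*pi)) ∫_{-pi}^{pi} φ(u) sin(-5*u) du = b_{5}/2.
Integrating by parts twice (tabular method), an antiderivative of (2*u**2 - 3*u - 2) sin(-5*u) is 2*u**2*cos(5*u)/5 - 4*u*sin(5*u)/25 - 3*u*cos(5*u)/5 + 3*sin(5*u)/25 - 54*cos(5*u)/125; evaluating from -pi to pi: ∫_{-pi}^{pi} (2*u**2 - 3*u - 2) sin(-5*u) du = (-2*pi**2/5 + 54/125 + 3*pi/5) - (-2*pi**2/5 - 3*pi/5 + 54/125) = 6*pi/5.
Hence Im(c_{-5}) = (-1/(2*pi))·(6*pi/5) = -3/5.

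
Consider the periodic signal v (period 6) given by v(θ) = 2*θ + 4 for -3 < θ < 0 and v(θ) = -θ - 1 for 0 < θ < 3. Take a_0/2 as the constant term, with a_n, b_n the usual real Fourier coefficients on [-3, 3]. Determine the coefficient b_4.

-3/(4*pi)

b_4 = 1/3 ∫_{-3}^{3} v(θ) sin(4*pi*θ/3) dθ.
Split the integral at the breakpoints.
Integrating by parts (boundary term plus one more integral), an antiderivative of (2*θ + 4) sin(4*pi*θ/3) is -3*θ*cos(4*pi*θ/3)/(2*pi) + 9*sin(4*pi*θ/3)/(8*pi**2) - 3*cos(4*pi*θ/3)/pi; evaluating from -3 to 0: ∫_{-3}^{0} (2*θ + 4) sin(4*pi*θ/3) dθ = (-3/pi) - (3/(2*pi)) = -9/(2*pi).
Integrating by parts (boundary term plus one more integral), an antiderivative of (-θ - 1) sin(4*pi*θ/3) is 3*θ*cos(4*pi*θ/3)/(4*pi) - 9*sin(4*pi*θ/3)/(16*pi**2) + 3*cos(4*pi*θ/3)/(4*pi); evaluating from 0 to 3: ∫_{0}^{3} (-θ - 1) sin(4*pi*θ/3) dθ = (3/pi) - (3/(4*pi)) = 9/(4*pi).
Summing the pieces and multiplying by (1/3) gives b_4 = -3/(4*pi).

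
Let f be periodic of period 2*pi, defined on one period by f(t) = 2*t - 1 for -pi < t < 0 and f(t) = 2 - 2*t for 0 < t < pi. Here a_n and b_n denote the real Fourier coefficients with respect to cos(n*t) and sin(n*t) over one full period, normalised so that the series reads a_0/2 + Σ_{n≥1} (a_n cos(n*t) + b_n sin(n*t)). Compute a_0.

a_0 = 1/pi ∫_{-pi}^{pi} f(t) dt = 1/pi · (pi*(1 - 2*pi)) = 1 - 2*pi.

1 - 2*pi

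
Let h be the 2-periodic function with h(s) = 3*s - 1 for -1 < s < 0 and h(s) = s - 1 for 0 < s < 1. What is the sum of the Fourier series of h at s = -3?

s = -3 differs from s = 1 by -2 full period(s), and the series is 2-periodic.
At s = 1 the one-sided limits are h(1^-) = 0 and h(1^+) = -4.
By Dirichlet's theorem the series converges to their average, [(0) + (-4)]/2 = -2.

-2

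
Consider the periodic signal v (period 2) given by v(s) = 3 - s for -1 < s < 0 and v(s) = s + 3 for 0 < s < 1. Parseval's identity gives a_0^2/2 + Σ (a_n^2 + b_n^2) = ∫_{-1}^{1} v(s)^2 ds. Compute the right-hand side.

74/3

∫_{-1}^{1} v(s)^2 ds = 74/3.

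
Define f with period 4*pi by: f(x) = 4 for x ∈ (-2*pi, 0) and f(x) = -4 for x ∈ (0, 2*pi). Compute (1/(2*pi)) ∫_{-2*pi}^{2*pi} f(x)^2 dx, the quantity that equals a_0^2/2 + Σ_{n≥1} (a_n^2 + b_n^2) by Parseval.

32

(1/(2*pi)) ∫_{-2*pi}^{2*pi} f(x)^2 dx = (1/(2*pi)) · (64*pi) = 32.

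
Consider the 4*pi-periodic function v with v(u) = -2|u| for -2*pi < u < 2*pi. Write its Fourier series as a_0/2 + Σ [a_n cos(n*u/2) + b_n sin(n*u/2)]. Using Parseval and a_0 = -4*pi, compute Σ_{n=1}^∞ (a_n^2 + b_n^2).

Parseval: a_0^2/2 + Σ_{n≥1} (a_n^2+b_n^2) = (1/(2*pi)) ∫_{-2*pi}^{2*pi} v(u)^2 du = 32*pi**2/3.
Subtract a_0^2/2 = 8*pi**2: Σ (a_n^2+b_n^2) = 8*pi**2/3.

8*pi**2/3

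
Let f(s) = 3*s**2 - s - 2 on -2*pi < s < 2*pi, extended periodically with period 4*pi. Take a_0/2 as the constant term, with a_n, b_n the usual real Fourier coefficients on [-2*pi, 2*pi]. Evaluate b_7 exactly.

b_7 = (1/(2*pi)) ∫_{-2*pi}^{2*pi} f(s) sin(7*s/2) ds.
Integrating by parts twice (tabular method), an antiderivative of (3*s**2 - s - 2) sin(7*s/2) is -6*s**2*cos(7*s/2)/7 + 24*s*sin(7*s/2)/49 + 2*s*cos(7*s/2)/7 - 4*sin(7*s/2)/49 + 244*cos(7*s/2)/343; evaluating from -2*pi to 2*pi: ∫_{-2*pi}^{2*pi} (3*s**2 - s - 2) sin(7*s/2) ds = (-4*pi/7 - 244/343 + 24*pi**2/7) - (-244/343 + 4*pi/7 + 24*pi**2/7) = -8*pi/7.
Hence b_7 = (1/(2*pi))·(-8*pi/7) = -4/7.

-4/7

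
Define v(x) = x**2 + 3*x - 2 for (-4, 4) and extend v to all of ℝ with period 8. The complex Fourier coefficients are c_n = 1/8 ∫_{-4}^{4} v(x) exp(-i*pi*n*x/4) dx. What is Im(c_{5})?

-12/(5*pi)

Since v is real-valued, Im(c_{5}) = -1/8 ∫_{-4}^{4} v(x) sin(5*pi*x/4) dx = -b_{5}/2.
Integrating by parts twice (tabular method), an antiderivative of (x**2 + 3*x - 2) sin(5*pi*x/4) is -4*x**2*cos(5*pi*x/4)/(5*pi) + 32*x*sin(5*pi*x/4)/(25*pi**2) - 12*x*cos(5*pi*x/4)/(5*pi) + 48*sin(5*pi*x/4)/(25*pi**2) + 128*cos(5*pi*x/4)/(125*pi**3) + 8*cos(5*pi*x/4)/(5*pi); evaluating from -4 to 4: ∫_{-4}^{4} (x**2 + 3*x - 2) sin(5*pi*x/4) dx = (8*(-16 + 325*pi**2)/(125*pi**3)) - (8*(-16 + 25*pi**2)/(125*pi**3)) = 96/(5*pi).
Hence Im(c_{5}) = (-1/8)·(96/(5*pi)) = -12/(5*pi).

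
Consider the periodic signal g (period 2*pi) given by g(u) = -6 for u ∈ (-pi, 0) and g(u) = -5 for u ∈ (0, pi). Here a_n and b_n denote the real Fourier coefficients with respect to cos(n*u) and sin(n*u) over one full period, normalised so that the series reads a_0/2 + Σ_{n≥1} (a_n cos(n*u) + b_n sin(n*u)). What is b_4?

b_4 = 1/pi ∫_{-pi}^{pi} g(u) sin(4*u) du.
Split the integral at the breakpoints.
Directly, an antiderivative of (-6) sin(4*u) is 3*cos(4*u)/2; evaluating from -pi to 0: ∫_{-pi}^{0} (-6) sin(4*u) du = (3/2) - (3/2) = 0.
Directly, an antiderivative of (-5) sin(4*u) is 5*cos(4*u)/4; evaluating from 0 to pi: ∫_{0}^{pi} (-5) sin(4*u) du = (5/4) - (5/4) = 0.
Summing the pieces and multiplying by (1/pi) gives b_4 = 0.

0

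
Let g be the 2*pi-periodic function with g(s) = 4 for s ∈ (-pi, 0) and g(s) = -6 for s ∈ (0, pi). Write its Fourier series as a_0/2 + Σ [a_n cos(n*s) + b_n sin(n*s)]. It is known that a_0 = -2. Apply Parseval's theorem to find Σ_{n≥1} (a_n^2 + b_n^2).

50

Parseval: a_0^2/2 + Σ_{n≥1} (a_n^2+b_n^2) = 1/pi ∫_{-pi}^{pi} g(s)^2 ds = 52.
Subtract a_0^2/2 = 2: Σ (a_n^2+b_n^2) = 50.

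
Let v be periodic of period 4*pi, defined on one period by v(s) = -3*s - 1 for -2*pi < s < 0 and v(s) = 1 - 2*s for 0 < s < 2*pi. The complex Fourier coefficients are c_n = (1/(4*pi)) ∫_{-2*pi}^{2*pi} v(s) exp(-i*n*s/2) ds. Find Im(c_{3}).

(-2 + 5*pi)/(3*pi)

Since v is real-valued, Im(c_{3}) = -(1/(4*pi)) ∫_{-2*pi}^{2*pi} v(s) sin(3*s/2) ds = -b_{3}/2.
Split the integral at the breakpoints.
Integrating by parts (boundary term plus one more integral), an antiderivative of (-3*s - 1) sin(3*s/2) is 2*s*cos(3*s/2) - 4*sin(3*s/2)/3 + 2*cos(3*s/2)/3; evaluating from -2*pi to 0: ∫_{-2*pi}^{0} (-3*s - 1) sin(3*s/2) ds = (2/3) - (-2/3 + 4*pi) = 4/3 - 4*pi.
Integrating by parts (boundary term plus one more integral), an antiderivative of (1 - 2*s) sin(3*s/2) is 4*s*cos(3*s/2)/3 - 8*sin(3*s/2)/9 - 2*cos(3*s/2)/3; evaluating from 0 to 2*pi: ∫_{0}^{2*pi} (1 - 2*s) sin(3*s/2) ds = (2/3 - 8*pi/3) - (-2/3) = 4/3 - 8*pi/3.
So ∫_{-2*pi}^{2*pi} v(s) sin(3*s/2) ds = 8/3 - 20*pi/3.
Hence Im(c_{3}) = (-1/(4*pi))·(8/3 - 20*pi/3) = (-2 + 5*pi)/(3*pi).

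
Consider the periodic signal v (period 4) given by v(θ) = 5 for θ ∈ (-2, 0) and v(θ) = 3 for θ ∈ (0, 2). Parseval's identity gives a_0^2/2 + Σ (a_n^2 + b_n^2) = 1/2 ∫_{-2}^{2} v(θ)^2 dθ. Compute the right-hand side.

34

1/2 ∫_{-2}^{2} v(θ)^2 dθ = 1/2 · (68) = 34.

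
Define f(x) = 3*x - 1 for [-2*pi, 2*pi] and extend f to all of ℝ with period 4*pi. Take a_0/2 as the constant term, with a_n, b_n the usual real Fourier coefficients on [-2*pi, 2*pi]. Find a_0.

a_0 = (1/(2*pi)) ∫_{-2*pi}^{2*pi} f(x) dx = (1/(2*pi)) · (-4*pi) = -2.

-2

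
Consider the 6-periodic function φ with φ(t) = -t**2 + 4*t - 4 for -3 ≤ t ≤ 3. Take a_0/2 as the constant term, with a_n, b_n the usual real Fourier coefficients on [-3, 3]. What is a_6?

-1/pi**2

a_6 = 1/3 ∫_{-3}^{3} φ(t) cos(2*pi*t) dt.
Integrating by parts twice (tabular method), an antiderivative of (-t**2 + 4*t - 4) cos(2*pi*t) is -t**2*sin(2*pi*t)/(2*pi) + 2*t*sin(2*pi*t)/pi - t*cos(2*pi*t)/(2*pi**2) - 2*sin(2*pi*t)/pi + sin(2*pi*t)/(4*pi**3) + cos(2*pi*t)/pi**2; evaluating from -3 to 3: ∫_{-3}^{3} (-t**2 + 4*t - 4) cos(2*pi*t) dt = (-1/(2*pi**2)) - (5/(2*pi**2)) = -3/pi**2.
Hence a_6 = (1/3)·(-3/pi**2) = -1/pi**2.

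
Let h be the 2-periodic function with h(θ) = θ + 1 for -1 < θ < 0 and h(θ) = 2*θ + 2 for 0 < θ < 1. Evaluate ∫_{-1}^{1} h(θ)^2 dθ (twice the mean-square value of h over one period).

∫_{-1}^{1} h(θ)^2 dθ = 29/3.

29/3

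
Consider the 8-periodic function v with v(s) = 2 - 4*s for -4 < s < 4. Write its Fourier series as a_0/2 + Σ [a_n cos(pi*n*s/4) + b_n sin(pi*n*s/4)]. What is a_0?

4

a_0 = 1/4 ∫_{-4}^{4} v(s) ds = 1/4 · (16) = 4.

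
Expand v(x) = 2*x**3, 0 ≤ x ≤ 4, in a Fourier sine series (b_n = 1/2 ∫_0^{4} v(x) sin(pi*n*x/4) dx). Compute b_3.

b_3 = 1/2 ∫_0^{4} (2*x**3) sin(3*pi*x/4) dx.
Integrating by parts three times (tabular method), an antiderivative of (2*x**3) sin(3*pi*x/4) is -8*x**3*cos(3*pi*x/4)/(3*pi) + 32*x**2*sin(3*pi*x/4)/(3*pi**2) + 256*x*cos(3*pi*x/4)/(9*pi**3) - 1024*sin(3*pi*x/4)/(27*pi**4); evaluating from 0 to 4: ∫_{0}^{4} (2*x**3) sin(3*pi*x/4) dx = (512*(-2 + 3*pi**2)/(9*pi**3)) - (0) = 512*(-2 + 3*pi**2)/(9*pi**3).
Hence b_3 = (1/2)·(512*(-2 + 3*pi**2)/(9*pi**3)) = 256*(-2 + 3*pi**2)/(9*pi**3).

256*(-2 + 3*pi**2)/(9*pi**3)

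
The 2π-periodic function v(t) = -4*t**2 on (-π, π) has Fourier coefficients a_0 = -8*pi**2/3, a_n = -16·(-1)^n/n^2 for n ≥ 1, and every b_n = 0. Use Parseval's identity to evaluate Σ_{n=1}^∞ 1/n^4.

pi**4/90

Parseval: a_0^2/2 + Σ a_n^2 = (1/π) ∫_{-π}^{π} v(t)^2 dt = 32*pi**4/5.
Subtract a_0^2/2 = 32*pi**4/9: Σ a_n^2 = 128*pi**4/45.
Since a_n^2 = 256/n^4, Σ 1/n^4 = pi**4/90.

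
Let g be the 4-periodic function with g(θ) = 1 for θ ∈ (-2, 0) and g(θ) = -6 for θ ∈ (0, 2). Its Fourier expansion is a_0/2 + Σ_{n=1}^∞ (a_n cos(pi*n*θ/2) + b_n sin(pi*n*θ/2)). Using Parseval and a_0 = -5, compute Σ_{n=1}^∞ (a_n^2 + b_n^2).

Parseval: a_0^2/2 + Σ_{n≥1} (a_n^2+b_n^2) = 1/2 ∫_{-2}^{2} g(θ)^2 dθ = 37.
Subtract a_0^2/2 = 25/2: Σ (a_n^2+b_n^2) = 49/2.

49/2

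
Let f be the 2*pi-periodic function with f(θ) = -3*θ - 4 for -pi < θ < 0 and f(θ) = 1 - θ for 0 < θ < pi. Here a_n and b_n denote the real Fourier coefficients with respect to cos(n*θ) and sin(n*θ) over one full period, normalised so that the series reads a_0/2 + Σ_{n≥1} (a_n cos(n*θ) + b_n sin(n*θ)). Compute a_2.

0

a_2 = 1/pi ∫_{-pi}^{pi} f(θ) cos(2*θ) dθ.
Split the integral at the breakpoints.
Integrating by parts (boundary term plus one more integral), an antiderivative of (-3*θ - 4) cos(2*θ) is -3*θ*sin(2*θ)/2 - 2*sin(2*θ) - 3*cos(2*θ)/4; evaluating from -pi to 0: ∫_{-pi}^{0} (-3*θ - 4) cos(2*θ) dθ = (-3/4) - (-3/4) = 0.
Integrating by parts (boundary term plus one more integral), an antiderivative of (1 - θ) cos(2*θ) is -θ*sin(2*θ)/2 + sin(2*θ)/2 - cos(2*θ)/4; evaluating from 0 to pi: ∫_{0}^{pi} (1 - θ) cos(2*θ) dθ = (-1/4) - (-1/4) = 0.
Summing the pieces and multiplying by (1/pi) gives a_2 = 0.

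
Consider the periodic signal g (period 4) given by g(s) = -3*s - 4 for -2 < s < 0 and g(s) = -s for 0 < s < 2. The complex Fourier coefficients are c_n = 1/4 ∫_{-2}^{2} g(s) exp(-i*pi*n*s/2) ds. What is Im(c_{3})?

Since g is real-valued, Im(c_{3}) = -1/4 ∫_{-2}^{2} g(s) sin(3*pi*s/2) ds = -b_{3}/2.
Split the integral at the breakpoints.
Integrating by parts (boundary term plus one more integral), an antiderivative of (-3*s - 4) sin(3*pi*s/2) is 2*s*cos(3*pi*s/2)/pi - 4*sin(3*pi*s/2)/(3*pi**2) + 8*cos(3*pi*s/2)/(3*pi); evaluating from -2 to 0: ∫_{-2}^{0} (-3*s - 4) sin(3*pi*s/2) ds = (8/(3*pi)) - (4/(3*pi)) = 4/(3*pi).
Integrating by parts (boundary term plus one more integral), an antiderivative of (-s) sin(3*pi*s/2) is 2*s*cos(3*pi*s/2)/(3*pi) - 4*sin(3*pi*s/2)/(9*pi**2); evaluating from 0 to 2: ∫_{0}^{2} (-s) sin(3*pi*s/2) ds = (-4/(3*pi)) - (0) = -4/(3*pi).
So ∫_{-2}^{2} g(s) sin(3*pi*s/2) ds = 0.
Hence Im(c_{3}) = (-1/4)·(0) = 0.

0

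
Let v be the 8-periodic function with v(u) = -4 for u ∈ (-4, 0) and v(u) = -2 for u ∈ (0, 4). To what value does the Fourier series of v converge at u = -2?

v is continuous at u = -2 with value -4, so the series converges to -4 there.

-4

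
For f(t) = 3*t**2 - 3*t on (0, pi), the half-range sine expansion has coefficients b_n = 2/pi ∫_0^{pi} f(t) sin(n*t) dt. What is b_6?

b_6 = 2/pi ∫_0^{pi} (3*t**2 - 3*t) sin(6*t) dt.
Integrating by parts twice (tabular method), an antiderivative of (3*t**2 - 3*t) sin(6*t) is -t**2*cos(6*t)/2 + t*sin(6*t)/6 + t*cos(6*t)/2 - sin(6*t)/12 + cos(6*t)/36; evaluating from 0 to pi: ∫_{0}^{pi} (3*t**2 - 3*t) sin(6*t) dt = (-pi**2/2 + 1/36 + pi/2) - (1/36) = pi*(1 - pi)/2.
Hence b_6 = (2/pi)·(pi*(1 - pi)/2) = 1 - pi.

1 - pi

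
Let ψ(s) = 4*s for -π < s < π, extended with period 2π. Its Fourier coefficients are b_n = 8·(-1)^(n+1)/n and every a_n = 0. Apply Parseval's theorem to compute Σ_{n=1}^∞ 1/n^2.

pi**2/6

Parseval: Σ b_n^2 = (1/π) ∫_{-π}^{π} ψ(s)^2 ds = 32*pi**2/3.
Σ b_n^2 = Σ 64/n^2, so Σ 1/n^2 = (32*pi**2/3)/64 = pi**2/6.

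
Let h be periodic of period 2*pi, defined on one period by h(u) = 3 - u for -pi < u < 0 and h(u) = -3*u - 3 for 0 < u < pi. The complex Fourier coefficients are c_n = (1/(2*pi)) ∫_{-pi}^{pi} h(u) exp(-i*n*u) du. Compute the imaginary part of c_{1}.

6/pi + 2

Since h is real-valued, Im(c_{1}) = -(1/(2*pi)) ∫_{-pi}^{pi} h(u) sin(u) du = -b_{1}/2.
Split the integral at the breakpoints.
Integrating by parts (boundary term plus one more integral), an antiderivative of (3 - u) sin(u) is u*cos(u) - sin(u) - 3*cos(u); evaluating from -pi to 0: ∫_{-pi}^{0} (3 - u) sin(u) du = (-3) - (3 + pi) = -6 - pi.
Integrating by parts (boundary term plus one more integral), an antiderivative of (-3*u - 3) sin(u) is 3*u*cos(u) - 3*sin(u) + 3*cos(u); evaluating from 0 to pi: ∫_{0}^{pi} (-3*u - 3) sin(u) du = (-3*pi - 3) - (3) = -3*pi - 6.
So ∫_{-pi}^{pi} h(u) sin(u) du = -4*pi - 12.
Hence Im(c_{1}) = (-1/(2*pi))·(-4*pi - 12) = 6/pi + 2.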